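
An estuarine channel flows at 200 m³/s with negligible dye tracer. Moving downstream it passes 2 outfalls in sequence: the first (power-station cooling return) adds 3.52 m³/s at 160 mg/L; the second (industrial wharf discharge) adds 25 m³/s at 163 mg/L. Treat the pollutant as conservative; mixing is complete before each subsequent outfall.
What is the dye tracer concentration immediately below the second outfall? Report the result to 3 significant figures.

After outfall 1: Q = 200.0 + 3.520 = 203.5 m³/s; C = (200.0·0 + 3.520·160.0)/203.5 = 2.767 mg/L.
After outfall 2: Q = 203.5 + 25.00 = 228.5 m³/s; C = (203.5·2.767 + 25.00·163.0)/228.5 = 20.30 mg/L.

20.3 mg/L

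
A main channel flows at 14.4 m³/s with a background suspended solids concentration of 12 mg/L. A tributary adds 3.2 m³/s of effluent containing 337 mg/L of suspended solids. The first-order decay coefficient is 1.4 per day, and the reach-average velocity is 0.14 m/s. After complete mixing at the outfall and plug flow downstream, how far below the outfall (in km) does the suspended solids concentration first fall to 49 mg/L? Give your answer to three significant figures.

3.22 km

Mixed concentration C = ΣQC/ΣQ = (14.40·12.00 + 3.200·337.0) / 17.60 = 1251/17.60 = 71.09 mg/L.
Set 71.09·exp(−k·t) = 49 → t = ln(71.09/49)/k = 22970 s = 6.380 h.
Distance = v·t = 0.14·22970 = 3215 m = 3.215 km.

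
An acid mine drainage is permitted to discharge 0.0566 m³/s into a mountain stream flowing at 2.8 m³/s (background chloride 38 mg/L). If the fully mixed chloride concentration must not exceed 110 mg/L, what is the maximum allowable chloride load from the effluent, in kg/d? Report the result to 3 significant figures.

18000 kg/d

Mass balance at the limit: 2.800·38.00 + 0.05660·Cₑ = 2.857·110 → Cₑ = 3672 mg/L.
Load = 0.05660 m³/s × 3672 g/m³ × 86 400 s/d = 17960 kg/d.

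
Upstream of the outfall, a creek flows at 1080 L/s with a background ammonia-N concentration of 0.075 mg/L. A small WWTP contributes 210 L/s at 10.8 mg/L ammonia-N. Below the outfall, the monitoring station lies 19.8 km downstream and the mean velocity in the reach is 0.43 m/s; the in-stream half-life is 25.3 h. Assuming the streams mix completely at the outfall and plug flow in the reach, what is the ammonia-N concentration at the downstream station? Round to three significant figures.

1.28 mg/L

After mixing, C = (1080·0.07500 + 210.0·10.80) / 1290 = 2349/1290 = 1.821 mg/L.
Travel time t = 19.8·1000 / 0.43 = 46050 s = 12.79 h.
Half-life 25.3 h → k = ln 2 / 25.3 = 0.02740 h⁻¹ = 0.6575 d⁻¹.
After decay, C = 1.821 × e^(−kt) = 1.821 × 0.7044 = 1.283 mg/L.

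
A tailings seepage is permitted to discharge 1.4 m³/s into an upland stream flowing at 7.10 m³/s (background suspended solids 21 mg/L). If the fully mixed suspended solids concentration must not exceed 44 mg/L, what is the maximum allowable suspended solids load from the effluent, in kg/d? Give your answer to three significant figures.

Mass balance at the limit: 7.100·21.00 + 1.400·Cₑ = 8.500·44 → Cₑ = 160.6 mg/L.
Load = 1.400 m³/s × 160.6 g/m³ × 86 400 s/d = 19430 kg/d.

19400 kg/d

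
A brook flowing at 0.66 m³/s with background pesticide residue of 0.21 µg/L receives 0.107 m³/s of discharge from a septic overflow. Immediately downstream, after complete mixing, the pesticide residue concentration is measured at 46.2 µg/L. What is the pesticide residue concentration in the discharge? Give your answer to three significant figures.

330 µg/L

Mass balance: 0.6600·0.2100 + 0.1070·Cₑ = 0.7670·46.20
→ Cₑ = (0.7670·46.20 − 0.6600·0.2100) / 0.1070 = 329.9 µg/L.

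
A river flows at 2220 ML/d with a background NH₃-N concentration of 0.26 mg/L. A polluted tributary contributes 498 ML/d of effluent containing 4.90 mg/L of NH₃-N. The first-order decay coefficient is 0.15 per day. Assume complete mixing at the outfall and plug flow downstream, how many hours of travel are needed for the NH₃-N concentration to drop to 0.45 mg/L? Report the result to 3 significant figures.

Flow-weighted average: C = (2220·0.2600 + 498.0·4.900) / 2718 = 3017/2718 = 1.110 mg/L.
1.110·exp(−k·t) = 0.45 → t = ln(1.110/0.45)/k = 520100 s = 144.5 h.

144 h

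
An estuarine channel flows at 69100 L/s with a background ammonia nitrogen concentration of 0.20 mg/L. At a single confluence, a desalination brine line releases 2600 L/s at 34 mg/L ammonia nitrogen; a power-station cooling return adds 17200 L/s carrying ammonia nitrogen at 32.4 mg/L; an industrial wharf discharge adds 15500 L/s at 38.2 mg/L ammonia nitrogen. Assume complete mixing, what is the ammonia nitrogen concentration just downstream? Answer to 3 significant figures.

12.0 mg/L

Mixed concentration C = ΣQC/ΣQ = (69100·0.2000 + 2600·34.00 + 17200·32.40 + 15500·38.20) / 104400 = 1252000/104400 = 11.99 mg/L.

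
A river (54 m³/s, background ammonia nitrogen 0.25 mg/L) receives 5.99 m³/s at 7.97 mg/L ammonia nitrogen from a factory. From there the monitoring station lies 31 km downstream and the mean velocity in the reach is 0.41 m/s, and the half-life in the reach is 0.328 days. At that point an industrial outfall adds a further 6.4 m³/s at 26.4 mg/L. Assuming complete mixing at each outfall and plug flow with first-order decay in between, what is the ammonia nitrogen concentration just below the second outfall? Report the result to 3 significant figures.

After mixing, C = (54.00·0.2500 + 5.990·7.970) / 59.99 = 61.24/59.99 = 1.021 mg/L; combined flow 59.99 m³/s.
Travel time t = 31·1000 / 0.41 = 75610 s = 21.00 h.
Half-life 0.328 d → k = ln 2 / 0.328 = 2.113 d⁻¹.
Decay over the reach: 1.021·exp(−kt) = 1.021·0.1573 = 0.1606 mg/L.
Second outfall: C = (59.99·0.1606 + 6.400·26.40)/66.39 = 2.690 mg/L.

2.69 mg/L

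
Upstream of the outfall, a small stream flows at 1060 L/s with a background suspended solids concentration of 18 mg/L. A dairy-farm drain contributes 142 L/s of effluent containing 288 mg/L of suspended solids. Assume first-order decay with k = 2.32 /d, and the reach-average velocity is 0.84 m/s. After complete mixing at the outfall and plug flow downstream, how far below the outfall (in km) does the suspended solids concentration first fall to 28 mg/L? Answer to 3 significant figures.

18.1 km

After mixing, C = (1060·18.00 + 142.0·288.0) / 1202 = 59980/1202 = 49.90 mg/L.
Set 49.90·exp(−k·t) = 28 → t = ln(49.90/28)/k = 21520 s = 5.977 h.
Distance = v·t = 0.84·21520 = 18070 m = 18.07 km.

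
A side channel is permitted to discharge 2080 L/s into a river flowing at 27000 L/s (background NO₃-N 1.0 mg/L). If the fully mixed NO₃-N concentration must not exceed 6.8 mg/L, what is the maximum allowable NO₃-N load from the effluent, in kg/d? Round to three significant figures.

Mass balance at the limit: 27000·1.000 + 2080·Cₑ = 29080·6.8 → Cₑ = 82.09 mg/L.
2080 L/s = 2.080 m³/s. Load = 2.080 m³/s × 82.09 g/m³ × 86 400 s/d = 14750 kg/d.

14800 kg/d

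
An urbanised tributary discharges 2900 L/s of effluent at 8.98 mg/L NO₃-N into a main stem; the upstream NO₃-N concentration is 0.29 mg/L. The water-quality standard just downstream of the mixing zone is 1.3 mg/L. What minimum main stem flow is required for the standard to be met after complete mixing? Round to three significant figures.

22100 L/s

Set C_mix = 1.3: (Q·0.2900 + 2900·8.980) / (Q + 2900) = 1.3
→ Q = 2900·(8.980 − 1.3)/(1.3 − 0.2900) = 22050 L/s.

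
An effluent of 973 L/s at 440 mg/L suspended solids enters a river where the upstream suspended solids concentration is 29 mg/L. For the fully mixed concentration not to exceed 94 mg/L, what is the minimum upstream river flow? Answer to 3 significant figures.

5180 L/s

Set C_mix = 94: (Q·29.00 + 973.0·440.0) / (Q + 973.0) = 94
→ Q = 973.0·(440.0 − 94)/(94 − 29.00) = 5179 L/s.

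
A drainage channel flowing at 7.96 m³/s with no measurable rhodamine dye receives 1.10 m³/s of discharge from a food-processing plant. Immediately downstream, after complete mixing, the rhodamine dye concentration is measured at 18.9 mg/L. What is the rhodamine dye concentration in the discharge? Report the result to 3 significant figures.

156 mg/L

Mass balance: 7.960·0 + 1.100·Cₑ = 9.060·18.90
→ Cₑ = (9.060·18.90 − 7.960·0) / 1.100 = 155.7 mg/L.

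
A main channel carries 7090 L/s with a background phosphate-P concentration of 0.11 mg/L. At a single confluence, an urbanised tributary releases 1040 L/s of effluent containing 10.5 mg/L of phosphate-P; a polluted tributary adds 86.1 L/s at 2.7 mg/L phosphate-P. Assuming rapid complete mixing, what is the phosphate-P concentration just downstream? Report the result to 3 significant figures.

1.45 mg/L

Mass balance: C = (7090·0.1100 + 1040·10.50 + 86.10·2.700) / 8216 = 11930/8216 = 1.452 mg/L.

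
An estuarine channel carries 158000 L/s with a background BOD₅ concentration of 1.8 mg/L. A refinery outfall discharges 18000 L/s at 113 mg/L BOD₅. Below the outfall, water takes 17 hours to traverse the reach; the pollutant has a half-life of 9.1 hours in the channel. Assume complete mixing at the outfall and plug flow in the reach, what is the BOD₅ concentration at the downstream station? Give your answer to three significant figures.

Mass balance: C = (158000·1.800 + 18000·113.0) / 176000 = 2318000/176000 = 13.17 mg/L.
Half-life 9.1 h → k = ln 2 / 9.1 = 0.07617 h⁻¹ = 1.828 d⁻¹.
Applying C = C₀e^(−kt): 13.17 × 0.2739 = 3.608 mg/L.

3.61 mg/L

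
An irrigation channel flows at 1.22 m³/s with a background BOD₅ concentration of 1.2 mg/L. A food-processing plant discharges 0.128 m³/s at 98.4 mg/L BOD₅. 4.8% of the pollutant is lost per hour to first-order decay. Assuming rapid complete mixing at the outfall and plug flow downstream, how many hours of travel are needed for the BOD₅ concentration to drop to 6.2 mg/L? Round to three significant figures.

Mixed concentration C = ΣQC/ΣQ = (1.220·1.200 + 0.1280·98.40) / 1.348 = 14.06/1.348 = 10.43 mg/L.
4.8%/h lost → k = −ln(1 − 0.048) = 0.04919 h⁻¹.
10.43·exp(−k·t) = 6.2 → t = ln(10.43/6.2)/k = 38060 s = 10.57 h.

10.6 h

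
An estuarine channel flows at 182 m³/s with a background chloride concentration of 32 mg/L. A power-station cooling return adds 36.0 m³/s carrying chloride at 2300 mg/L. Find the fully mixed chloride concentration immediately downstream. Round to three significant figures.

407 mg/L

Flow-weighted average: C = (182.0·32.00 + 36.00·2300) / 218.0 = 88620/218.0 = 406.5 mg/L.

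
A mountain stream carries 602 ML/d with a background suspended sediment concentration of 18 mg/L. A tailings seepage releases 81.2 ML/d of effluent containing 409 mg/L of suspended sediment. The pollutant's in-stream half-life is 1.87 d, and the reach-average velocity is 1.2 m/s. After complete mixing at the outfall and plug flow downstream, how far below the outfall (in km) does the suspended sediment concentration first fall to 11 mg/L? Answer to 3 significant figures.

495 km

Mass balance: C = (602.0·18.00 + 81.20·409.0) / 683.2 = 44050/683.2 = 64.47 mg/L.
Half-life 1.87 d → k = ln 2 / 1.87 = 0.3707 d⁻¹.
Set 64.47·exp(−k·t) = 11 → t = ln(64.47/11)/k = 412200 s = 114.5 h.
Distance = v·t = 1.2·412200 = 494600 m = 494.6 km.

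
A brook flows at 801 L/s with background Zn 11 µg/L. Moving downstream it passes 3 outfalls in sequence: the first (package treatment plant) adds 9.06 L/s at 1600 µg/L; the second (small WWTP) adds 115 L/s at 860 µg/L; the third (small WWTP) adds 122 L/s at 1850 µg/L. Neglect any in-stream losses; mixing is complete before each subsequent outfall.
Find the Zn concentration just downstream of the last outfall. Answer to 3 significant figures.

Outfall 1: combined Q = 810.1 L/s; C = (801.0·11.00 + 9.060·1600)/810.1 = 28.77 µg/L.
Outfall 2: combined Q = 925.1 L/s; C = (810.1·28.77 + 115.0·860.0)/925.1 = 132.1 µg/L.
Outfall 3: combined Q = 1047 L/s; C = (925.1·132.1 + 122.0·1850)/1047 = 332.3 µg/L.

332 µg/L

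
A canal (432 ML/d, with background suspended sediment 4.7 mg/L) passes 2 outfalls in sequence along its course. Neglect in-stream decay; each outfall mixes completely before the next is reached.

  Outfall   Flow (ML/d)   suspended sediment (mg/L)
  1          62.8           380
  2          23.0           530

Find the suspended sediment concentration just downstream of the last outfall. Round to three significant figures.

Outfall 1: combined Q = 494.8 ML/d; C = (432.0·4.700 + 62.80·380.0)/494.8 = 52.33 mg/L.
Outfall 2: combined Q = 517.8 ML/d; C = (494.8·52.33 + 23.00·530.0)/517.8 = 73.55 mg/L.

73.6 mg/L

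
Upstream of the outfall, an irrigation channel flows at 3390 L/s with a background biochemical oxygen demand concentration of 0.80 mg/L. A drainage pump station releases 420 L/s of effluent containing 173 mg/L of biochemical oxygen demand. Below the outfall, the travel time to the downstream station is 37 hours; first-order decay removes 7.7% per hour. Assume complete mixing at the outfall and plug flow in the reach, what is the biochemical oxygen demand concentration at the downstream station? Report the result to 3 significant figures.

1.02 mg/L

Mixed concentration C = ΣQC/ΣQ = (3390·0.8000 + 420.0·173.0) / 3810 = 75370/3810 = 19.78 mg/L.
7.7%/h lost → k = −ln(1 − 0.077) = 0.08013 h⁻¹.
Decay over the reach: 19.78·exp(−kt) = 19.78·0.05158 = 1.020 mg/L.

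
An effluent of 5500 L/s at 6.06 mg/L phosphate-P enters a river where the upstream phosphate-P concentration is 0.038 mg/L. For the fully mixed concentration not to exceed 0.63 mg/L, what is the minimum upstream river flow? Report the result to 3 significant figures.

Set C_mix = 0.63: (Q·0.03800 + 5500·6.060) / (Q + 5500) = 0.63
→ Q = 5500·(6.060 − 0.63)/(0.63 − 0.03800) = 50450 L/s.

50400 L/s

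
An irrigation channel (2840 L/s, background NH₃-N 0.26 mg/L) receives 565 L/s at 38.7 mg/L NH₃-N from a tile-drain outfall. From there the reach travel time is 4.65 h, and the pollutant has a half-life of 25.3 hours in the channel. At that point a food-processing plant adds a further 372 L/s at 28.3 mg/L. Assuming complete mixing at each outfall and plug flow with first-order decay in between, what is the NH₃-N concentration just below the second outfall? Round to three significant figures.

Conservation of mass: C = (2840·0.2600 + 565.0·38.70) / 3405 = 22600/3405 = 6.638 mg/L; combined flow 3405 L/s.
Half-life 25.3 h → k = ln 2 / 25.3 = 0.02740 h⁻¹ = 0.6575 d⁻¹.
Applying C = C₀e^(−kt): 6.638 × 0.8804 = 5.844 mg/L.
At the second outfall, C = (3405·5.844 + 372.0·28.30) / (3405 + 372.0) = 8.056 mg/L.

8.06 mg/L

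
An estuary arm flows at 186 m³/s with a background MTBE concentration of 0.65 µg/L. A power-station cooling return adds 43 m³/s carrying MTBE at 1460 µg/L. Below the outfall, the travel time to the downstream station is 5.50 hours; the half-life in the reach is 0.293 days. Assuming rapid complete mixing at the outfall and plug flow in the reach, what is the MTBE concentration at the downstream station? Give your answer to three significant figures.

160 µg/L

Mass balance: C = (186.0·0.6500 + 43.00·1460) / 229.0 = 62900/229.0 = 274.7 µg/L.
Half-life 0.293 d → k = ln 2 / 0.293 = 2.366 d⁻¹.
Decay over the reach: 274.7·exp(−kt) = 274.7·0.5815 = 159.7 µg/L.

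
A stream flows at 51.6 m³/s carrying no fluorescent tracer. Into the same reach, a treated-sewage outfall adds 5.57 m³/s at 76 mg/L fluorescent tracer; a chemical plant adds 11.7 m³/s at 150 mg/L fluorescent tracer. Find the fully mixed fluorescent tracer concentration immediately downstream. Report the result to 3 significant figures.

Conservation of mass: C = (51.60·0 + 5.570·76.00 + 11.70·150.0) / 68.87 = 2178/68.87 = 31.63 mg/L.

31.6 mg/L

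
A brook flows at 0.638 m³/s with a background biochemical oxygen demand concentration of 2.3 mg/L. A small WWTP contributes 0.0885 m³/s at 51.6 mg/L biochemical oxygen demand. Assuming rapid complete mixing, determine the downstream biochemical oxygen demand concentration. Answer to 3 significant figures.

Conservation of mass: C = (0.6380·2.300 + 0.08850·51.60) / 0.7265 = 6.034/0.7265 = 8.306 mg/L.

8.31 mg/L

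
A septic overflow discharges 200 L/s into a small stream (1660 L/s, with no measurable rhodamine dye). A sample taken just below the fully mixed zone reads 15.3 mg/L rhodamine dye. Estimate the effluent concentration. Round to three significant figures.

Mass balance: 1660·0 + 200.0·Cₑ = 1860·15.30
→ Cₑ = (1860·15.30 − 1660·0) / 200.0 = 142.3 mg/L.

142 mg/L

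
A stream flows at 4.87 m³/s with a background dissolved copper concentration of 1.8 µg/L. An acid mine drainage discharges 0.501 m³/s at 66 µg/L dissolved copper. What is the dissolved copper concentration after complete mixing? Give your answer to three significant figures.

7.79 µg/L

Mixed concentration C = ΣQC/ΣQ = (4.870·1.800 + 0.5010·66.00) / 5.371 = 41.83/5.371 = 7.788 µg/L.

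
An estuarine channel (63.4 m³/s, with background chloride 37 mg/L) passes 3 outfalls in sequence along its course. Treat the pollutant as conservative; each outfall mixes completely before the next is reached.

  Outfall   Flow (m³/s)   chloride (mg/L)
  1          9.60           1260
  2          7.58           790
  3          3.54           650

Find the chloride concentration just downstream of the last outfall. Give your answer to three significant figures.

270 mg/L

Below outfall 1: Q → 73.00 m³/s, C = (63.40·37.00 + 9.600·1260)/73.00 = 197.8 mg/L.
Below outfall 2: Q → 80.58 m³/s, C = (73.00·197.8 + 7.580·790.0)/80.58 = 253.5 mg/L.
Below outfall 3: Q → 84.12 m³/s, C = (80.58·253.5 + 3.540·650.0)/84.12 = 270.2 mg/L.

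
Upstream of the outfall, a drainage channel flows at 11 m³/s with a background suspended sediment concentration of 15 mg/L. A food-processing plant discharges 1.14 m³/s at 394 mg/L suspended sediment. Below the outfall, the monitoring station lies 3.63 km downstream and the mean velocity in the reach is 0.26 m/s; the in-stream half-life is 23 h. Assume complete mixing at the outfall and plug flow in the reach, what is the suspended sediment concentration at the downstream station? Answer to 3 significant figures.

45.0 mg/L

Conservation of mass: C = (11.00·15.00 + 1.140·394.0) / 12.14 = 614.2/12.14 = 50.59 mg/L.
Travel time t = 3.63·1000 / 0.26 = 13960 s = 3.878 h.
Half-life 23 h → k = ln 2 / 23 = 0.03014 h⁻¹ = 0.7233 d⁻¹.
First-order decay: C = 50.59·exp(−k·t) = 50.59·0.8897 = 45.01 mg/L.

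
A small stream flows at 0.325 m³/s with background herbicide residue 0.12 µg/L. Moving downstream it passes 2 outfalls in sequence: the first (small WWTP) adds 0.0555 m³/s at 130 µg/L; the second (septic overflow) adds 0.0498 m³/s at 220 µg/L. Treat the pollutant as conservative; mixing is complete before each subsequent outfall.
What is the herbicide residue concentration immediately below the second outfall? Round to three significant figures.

Below outfall 1: Q → 0.3805 m³/s, C = (0.3250·0.1200 + 0.05550·130.0)/0.3805 = 19.06 µg/L.
Below outfall 2: Q → 0.4303 m³/s, C = (0.3805·19.06 + 0.04980·220.0)/0.4303 = 42.32 µg/L.

42.3 µg/L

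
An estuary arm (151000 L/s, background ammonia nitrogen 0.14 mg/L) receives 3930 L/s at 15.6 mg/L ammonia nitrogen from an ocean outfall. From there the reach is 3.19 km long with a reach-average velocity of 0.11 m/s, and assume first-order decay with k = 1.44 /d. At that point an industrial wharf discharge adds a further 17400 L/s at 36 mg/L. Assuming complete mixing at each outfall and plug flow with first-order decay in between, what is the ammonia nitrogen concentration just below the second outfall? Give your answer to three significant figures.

After mixing, C = (151000·0.1400 + 3930·15.60) / 154900 = 82450/154900 = 0.5322 mg/L; combined flow 154900 L/s.
Travel time t = 3.19·1000 / 0.11 = 29000 s = 8.056 h.
After decay, C = 0.5322 × e^(−kt) = 0.5322 × 0.6167 = 0.3282 mg/L.
Second outfall: C = (154900·0.3282 + 17400·36.00)/172300 = 3.930 mg/L.

3.93 mg/L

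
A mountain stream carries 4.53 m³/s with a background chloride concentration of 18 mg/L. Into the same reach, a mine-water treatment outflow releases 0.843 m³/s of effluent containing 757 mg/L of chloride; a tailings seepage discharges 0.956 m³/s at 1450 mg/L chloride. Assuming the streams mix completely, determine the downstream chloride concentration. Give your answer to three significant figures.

Mass balance: C = (4.530·18.00 + 0.8430·757.0 + 0.9560·1450) / 6.329 = 2106/6.329 = 332.7 mg/L.

333 mg/L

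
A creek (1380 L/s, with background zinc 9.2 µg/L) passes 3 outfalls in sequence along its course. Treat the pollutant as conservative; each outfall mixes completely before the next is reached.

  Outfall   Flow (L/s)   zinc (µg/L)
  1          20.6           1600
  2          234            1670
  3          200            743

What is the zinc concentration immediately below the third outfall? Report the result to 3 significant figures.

319 µg/L

Below outfall 1: Q → 1401 L/s, C = (1380·9.200 + 20.60·1600)/1401 = 32.60 µg/L.
Below outfall 2: Q → 1635 L/s, C = (1401·32.60 + 234.0·1670)/1635 = 267.0 µg/L.
Below outfall 3: Q → 1835 L/s, C = (1635·267.0 + 200.0·743.0)/1835 = 318.9 µg/L.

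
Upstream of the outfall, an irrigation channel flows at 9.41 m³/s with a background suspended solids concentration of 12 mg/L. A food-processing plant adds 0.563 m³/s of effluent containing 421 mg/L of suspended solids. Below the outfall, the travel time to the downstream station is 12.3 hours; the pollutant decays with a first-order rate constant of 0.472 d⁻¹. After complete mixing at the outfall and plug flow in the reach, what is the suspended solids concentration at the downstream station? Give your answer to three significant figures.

27.5 mg/L

Mixed concentration C = ΣQC/ΣQ = (9.410·12.00 + 0.5630·421.0) / 9.973 = 349.9/9.973 = 35.09 mg/L.
Decay over the reach: 35.09·exp(−kt) = 35.09·0.7851 = 27.55 mg/L.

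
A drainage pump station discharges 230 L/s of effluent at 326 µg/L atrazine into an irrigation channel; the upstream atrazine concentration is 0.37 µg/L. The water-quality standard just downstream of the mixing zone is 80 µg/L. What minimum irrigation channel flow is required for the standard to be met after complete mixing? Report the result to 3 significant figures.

Set C_mix = 80: (Q·0.3700 + 230.0·326.0) / (Q + 230.0) = 80
→ Q = 230.0·(326.0 − 80)/(80 − 0.3700) = 710.5 L/s.

711 L/s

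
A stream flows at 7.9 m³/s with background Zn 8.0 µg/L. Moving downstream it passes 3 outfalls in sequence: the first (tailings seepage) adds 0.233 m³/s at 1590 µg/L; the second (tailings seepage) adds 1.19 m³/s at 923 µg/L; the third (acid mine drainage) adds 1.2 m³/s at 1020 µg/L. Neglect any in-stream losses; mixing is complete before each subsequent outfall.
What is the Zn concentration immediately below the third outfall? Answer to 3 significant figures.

After outfall 1: Q = 7.900 + 0.2330 = 8.133 m³/s; C = (7.900·8.000 + 0.2330·1590)/8.133 = 53.32 µg/L.
After outfall 2: Q = 8.133 + 1.190 = 9.323 m³/s; C = (8.133·53.32 + 1.190·923.0)/9.323 = 164.3 µg/L.
After outfall 3: Q = 9.323 + 1.200 = 10.52 m³/s; C = (9.323·164.3 + 1.200·1020)/10.52 = 261.9 µg/L.

262 µg/L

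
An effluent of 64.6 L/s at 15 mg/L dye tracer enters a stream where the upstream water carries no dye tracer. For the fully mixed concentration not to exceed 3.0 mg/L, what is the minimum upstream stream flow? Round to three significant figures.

Set C_mix = 3.0: (Q·0 + 64.60·15.00) / (Q + 64.60) = 3.0
→ Q = 64.60·(15.00 − 3.0)/(3.0 − 0) = 258.4 L/s.

258 L/s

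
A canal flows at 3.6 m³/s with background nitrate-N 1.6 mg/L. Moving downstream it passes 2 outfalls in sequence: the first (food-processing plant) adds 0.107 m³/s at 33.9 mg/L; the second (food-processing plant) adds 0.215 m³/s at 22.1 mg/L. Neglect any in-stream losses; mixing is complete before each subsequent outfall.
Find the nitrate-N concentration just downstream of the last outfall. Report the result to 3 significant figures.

3.60 mg/L

After outfall 1: Q = 3.600 + 0.1070 = 3.707 m³/s; C = (3.600·1.600 + 0.1070·33.90)/3.707 = 2.532 mg/L.
After outfall 2: Q = 3.707 + 0.2150 = 3.922 m³/s; C = (3.707·2.532 + 0.2150·22.10)/3.922 = 3.605 mg/L.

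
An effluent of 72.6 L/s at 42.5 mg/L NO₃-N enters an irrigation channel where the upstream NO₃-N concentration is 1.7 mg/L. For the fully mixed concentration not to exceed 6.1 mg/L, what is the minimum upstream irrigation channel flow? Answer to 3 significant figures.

Set C_mix = 6.1: (Q·1.700 + 72.60·42.50) / (Q + 72.60) = 6.1
→ Q = 72.60·(42.50 − 6.1)/(6.1 − 1.700) = 600.6 L/s.

601 L/s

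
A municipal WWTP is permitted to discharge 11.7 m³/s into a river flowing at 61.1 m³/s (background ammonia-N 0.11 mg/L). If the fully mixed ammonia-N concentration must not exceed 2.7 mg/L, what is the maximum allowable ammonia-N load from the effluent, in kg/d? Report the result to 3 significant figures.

Mass balance at the limit: 61.10·0.1100 + 11.70·Cₑ = 72.80·2.7 → Cₑ = 16.23 mg/L.
Load = 11.70 m³/s × 16.23 g/m³ × 86 400 s/d = 16400 kg/d.

16400 kg/d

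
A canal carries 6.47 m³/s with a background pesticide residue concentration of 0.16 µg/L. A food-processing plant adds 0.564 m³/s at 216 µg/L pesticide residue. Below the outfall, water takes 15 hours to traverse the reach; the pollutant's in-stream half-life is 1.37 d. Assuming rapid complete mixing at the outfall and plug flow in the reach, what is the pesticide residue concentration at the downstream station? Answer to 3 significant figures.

12.7 µg/L

Conservation of mass: C = (6.470·0.1600 + 0.5640·216.0) / 7.034 = 122.9/7.034 = 17.47 µg/L.
Half-life 1.37 d → k = ln 2 / 1.37 = 0.5059 d⁻¹.
Decay over the reach: 17.47·exp(−kt) = 17.47·0.7289 = 12.73 µg/L.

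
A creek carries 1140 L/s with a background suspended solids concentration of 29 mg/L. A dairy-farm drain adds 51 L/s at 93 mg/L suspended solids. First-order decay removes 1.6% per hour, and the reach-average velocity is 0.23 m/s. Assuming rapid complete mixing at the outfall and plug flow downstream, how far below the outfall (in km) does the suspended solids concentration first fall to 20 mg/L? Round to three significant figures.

Conservation of mass: C = (1140·29.00 + 51.00·93.00) / 1191 = 37800/1191 = 31.74 mg/L.
1.6%/h lost → k = −ln(1 − 0.016) = 0.01613 h⁻¹.
Set 31.74·exp(−k·t) = 20 → t = ln(31.74/20)/k = 103100 s = 28.63 h.
Distance = v·t = 0.23·103100 = 23710 m = 23.71 km.

23.7 km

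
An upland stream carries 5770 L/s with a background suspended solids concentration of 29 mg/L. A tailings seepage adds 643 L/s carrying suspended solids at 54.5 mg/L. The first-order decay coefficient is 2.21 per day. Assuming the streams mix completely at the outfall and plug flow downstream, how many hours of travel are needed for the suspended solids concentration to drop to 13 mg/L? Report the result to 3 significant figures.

9.63 h

Flow-weighted average: C = (5770·29.00 + 643.0·54.50) / 6413 = 202400/6413 = 31.56 mg/L.
31.56·exp(−k·t) = 13 → t = ln(31.56/13)/k = 34670 s = 9.631 h.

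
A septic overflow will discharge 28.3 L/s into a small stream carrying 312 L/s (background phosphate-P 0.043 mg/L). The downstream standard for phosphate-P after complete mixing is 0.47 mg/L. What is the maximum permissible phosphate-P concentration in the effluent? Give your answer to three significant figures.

5.18 mg/L

At the limit, (Qr·Cr + Qe·Cₑ)/(Qr + Qe) = 0.47:
Cₑ = (340.3·0.47 − 312.0·0.04300) / 28.30 = 5.178 mg/L.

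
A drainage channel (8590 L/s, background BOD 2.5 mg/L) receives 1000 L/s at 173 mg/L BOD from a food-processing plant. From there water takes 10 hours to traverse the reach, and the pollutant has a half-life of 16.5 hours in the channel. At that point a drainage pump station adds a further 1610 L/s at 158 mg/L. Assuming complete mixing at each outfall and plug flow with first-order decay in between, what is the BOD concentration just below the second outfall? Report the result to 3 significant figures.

34.1 mg/L

Mass balance: C = (8590·2.500 + 1000·173.0) / 9590 = 194500/9590 = 20.28 mg/L; combined flow 9590 L/s.
Half-life 16.5 h → k = ln 2 / 16.5 = 0.04201 h⁻¹ = 1.008 d⁻¹.
First-order decay: C = 20.28·exp(−k·t) = 20.28·0.6570 = 13.32 mg/L.
At the second outfall, C = (9590·13.32 + 1610·158.0) / (9590 + 1610) = 34.12 mg/L.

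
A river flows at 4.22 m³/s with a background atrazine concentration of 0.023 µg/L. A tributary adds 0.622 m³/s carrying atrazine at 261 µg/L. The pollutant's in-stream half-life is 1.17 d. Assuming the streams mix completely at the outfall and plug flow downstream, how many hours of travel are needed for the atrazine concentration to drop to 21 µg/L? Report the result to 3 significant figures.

Conservation of mass: C = (4.220·0.02300 + 0.6220·261.0) / 4.842 = 162.4/4.842 = 33.55 µg/L.
Half-life 1.17 d → k = ln 2 / 1.17 = 0.5924 d⁻¹.
33.55·exp(−k·t) = 21 → t = ln(33.55/21)/k = 68320 s = 18.98 h.

19.0 h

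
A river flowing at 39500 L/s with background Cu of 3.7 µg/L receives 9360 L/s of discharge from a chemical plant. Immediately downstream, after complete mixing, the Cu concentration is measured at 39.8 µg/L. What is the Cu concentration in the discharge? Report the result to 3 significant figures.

Mass balance: 39500·3.700 + 9360·Cₑ = 48860·39.80
→ Cₑ = (48860·39.80 − 39500·3.700) / 9360 = 192.1 µg/L.

192 µg/L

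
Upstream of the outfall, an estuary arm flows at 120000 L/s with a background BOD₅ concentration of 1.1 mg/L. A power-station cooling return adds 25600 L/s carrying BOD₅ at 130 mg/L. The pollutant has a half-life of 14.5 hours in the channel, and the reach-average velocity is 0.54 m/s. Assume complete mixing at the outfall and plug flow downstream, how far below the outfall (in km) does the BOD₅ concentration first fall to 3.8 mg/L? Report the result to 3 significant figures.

74.5 km

After mixing, C = (120000·1.100 + 25600·130.0) / 145600 = 3460000/145600 = 23.76 mg/L.
Half-life 14.5 h → k = ln 2 / 14.5 = 0.04780 h⁻¹ = 1.147 d⁻¹.
Set 23.76·exp(−k·t) = 3.8 → t = ln(23.76/3.8)/k = 138100 s = 38.35 h.
Distance = v·t = 0.54·138100 = 74550 m = 74.55 km.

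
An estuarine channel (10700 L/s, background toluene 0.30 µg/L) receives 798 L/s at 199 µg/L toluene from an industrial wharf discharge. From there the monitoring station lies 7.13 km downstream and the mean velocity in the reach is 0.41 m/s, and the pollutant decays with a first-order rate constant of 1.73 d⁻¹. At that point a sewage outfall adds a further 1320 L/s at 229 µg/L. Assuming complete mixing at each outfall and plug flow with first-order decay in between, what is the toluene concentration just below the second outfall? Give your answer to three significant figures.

32.5 µg/L

Mass balance: C = (10700·0.3000 + 798.0·199.0) / 11500 = 162000/11500 = 14.09 µg/L; combined flow 11500 L/s.
Travel time t = 7.13·1000 / 0.41 = 17390 s = 4.831 h.
Applying C = C₀e^(−kt): 14.09 × 0.7060 = 9.947 µg/L.
Second outfall: C = (11500·9.947 + 1320·229.0)/12820 = 32.51 µg/L.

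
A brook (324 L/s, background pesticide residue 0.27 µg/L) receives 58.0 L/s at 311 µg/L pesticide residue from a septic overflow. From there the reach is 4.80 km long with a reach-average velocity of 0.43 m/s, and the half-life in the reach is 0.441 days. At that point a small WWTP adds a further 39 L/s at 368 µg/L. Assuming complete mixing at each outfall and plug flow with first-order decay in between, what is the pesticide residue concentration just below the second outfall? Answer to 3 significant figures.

69.2 µg/L

Mixed concentration C = ΣQC/ΣQ = (324.0·0.2700 + 58.00·311.0) / 382.0 = 18130/382.0 = 47.45 µg/L; combined flow 382.0 L/s.
Travel time t = 4.80·1000 / 0.43 = 11160 s = 3.101 h.
Half-life 0.441 d → k = ln 2 / 0.441 = 1.572 d⁻¹.
Applying C = C₀e^(−kt): 47.45 × 0.8162 = 38.73 µg/L.
At the second outfall, C = (382.0·38.73 + 39.00·368.0) / (382.0 + 39.00) = 69.23 µg/L.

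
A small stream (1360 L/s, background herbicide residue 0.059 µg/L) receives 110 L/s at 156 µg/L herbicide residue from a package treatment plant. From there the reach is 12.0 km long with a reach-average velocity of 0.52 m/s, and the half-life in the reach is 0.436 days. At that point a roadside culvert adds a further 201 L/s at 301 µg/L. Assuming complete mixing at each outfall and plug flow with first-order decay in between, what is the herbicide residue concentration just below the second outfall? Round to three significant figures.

After mixing, C = (1360·0.05900 + 110.0·156.0) / 1470 = 17240/1470 = 11.73 µg/L; combined flow 1470 L/s.
Travel time t = 12.0·1000 / 0.52 = 23080 s = 6.410 h.
Half-life 0.436 d → k = ln 2 / 0.436 = 1.590 d⁻¹.
Decay over the reach: 11.73·exp(−kt) = 11.73·0.6540 = 7.670 µg/L.
At the second outfall, C = (1470·7.670 + 201.0·301.0) / (1470 + 201.0) = 42.95 µg/L.

43.0 µg/L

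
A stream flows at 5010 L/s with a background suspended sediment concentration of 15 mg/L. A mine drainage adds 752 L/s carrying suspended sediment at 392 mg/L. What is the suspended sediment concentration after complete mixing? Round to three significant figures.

Mixed concentration C = ΣQC/ΣQ = (5010·15.00 + 752.0·392.0) / 5762 = 369900/5762 = 64.20 mg/L.

64.2 mg/L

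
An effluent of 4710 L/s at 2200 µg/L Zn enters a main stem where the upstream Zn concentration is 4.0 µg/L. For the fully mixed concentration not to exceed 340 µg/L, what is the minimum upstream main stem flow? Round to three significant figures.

Set C_mix = 340: (Q·4.000 + 4710·2200) / (Q + 4710) = 340
→ Q = 4710·(2200 − 340)/(340 − 4.000) = 26070 L/s.

26100 L/s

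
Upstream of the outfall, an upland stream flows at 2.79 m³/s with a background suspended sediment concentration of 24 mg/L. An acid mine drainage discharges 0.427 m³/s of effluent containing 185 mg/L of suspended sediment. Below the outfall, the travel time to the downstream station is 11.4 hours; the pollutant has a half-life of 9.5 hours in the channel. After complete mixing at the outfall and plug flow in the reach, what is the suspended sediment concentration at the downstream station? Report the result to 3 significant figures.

19.7 mg/L

Mixed concentration C = ΣQC/ΣQ = (2.790·24.00 + 0.4270·185.0) / 3.217 = 146.0/3.217 = 45.37 mg/L.
Half-life 9.5 h → k = ln 2 / 9.5 = 0.07296 h⁻¹ = 1.751 d⁻¹.
After decay, C = 45.37 × e^(−kt) = 45.37 × 0.4353 = 19.75 mg/L.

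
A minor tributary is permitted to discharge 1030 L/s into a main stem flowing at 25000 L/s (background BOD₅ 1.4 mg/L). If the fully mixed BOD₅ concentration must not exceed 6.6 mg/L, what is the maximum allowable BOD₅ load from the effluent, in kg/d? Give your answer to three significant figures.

11800 kg/d

Mass balance at the limit: 25000·1.400 + 1030·Cₑ = 26030·6.6 → Cₑ = 132.8 mg/L.
1030 L/s = 1.030 m³/s. Load = 1.030 m³/s × 132.8 g/m³ × 86 400 s/d = 11820 kg/d.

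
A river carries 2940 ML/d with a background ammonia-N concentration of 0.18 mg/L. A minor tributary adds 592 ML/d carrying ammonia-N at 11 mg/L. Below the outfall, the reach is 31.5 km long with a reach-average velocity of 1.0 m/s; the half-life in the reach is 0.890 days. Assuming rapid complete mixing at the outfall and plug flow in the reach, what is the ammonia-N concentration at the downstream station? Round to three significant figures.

1.50 mg/L

Conservation of mass: C = (2940·0.1800 + 592.0·11.00) / 3532 = 7041/3532 = 1.994 mg/L.
Travel time t = 31.5·1000 / 1.0 = 31500 s = 8.750 h.
Half-life 0.890 d → k = ln 2 / 0.890 = 0.7788 d⁻¹.
After decay, C = 1.994 × e^(−kt) = 1.994 × 0.7528 = 1.501 mg/L.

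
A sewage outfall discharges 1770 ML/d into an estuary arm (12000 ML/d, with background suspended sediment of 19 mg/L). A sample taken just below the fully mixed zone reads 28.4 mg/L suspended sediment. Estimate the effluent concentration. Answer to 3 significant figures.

Mass balance: 12000·19.00 + 1770·Cₑ = 13770·28.40
→ Cₑ = (13770·28.40 − 12000·19.00) / 1770 = 92.13 mg/L.

92.1 mg/L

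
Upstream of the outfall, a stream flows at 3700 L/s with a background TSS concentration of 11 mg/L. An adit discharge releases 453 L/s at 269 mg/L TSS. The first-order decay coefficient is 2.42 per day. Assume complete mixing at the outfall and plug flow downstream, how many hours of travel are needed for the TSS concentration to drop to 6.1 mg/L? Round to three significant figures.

Mixed concentration C = ΣQC/ΣQ = (3700·11.00 + 453.0·269.0) / 4153 = 162600/4153 = 39.14 mg/L.
39.14·exp(−k·t) = 6.1 → t = ln(39.14/6.1)/k = 66370 s = 18.44 h.

18.4 h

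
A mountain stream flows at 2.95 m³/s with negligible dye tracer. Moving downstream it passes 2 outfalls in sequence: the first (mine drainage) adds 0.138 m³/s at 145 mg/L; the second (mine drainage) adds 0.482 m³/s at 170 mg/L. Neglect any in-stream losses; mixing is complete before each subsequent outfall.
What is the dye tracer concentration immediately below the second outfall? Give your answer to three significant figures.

Below outfall 1: Q → 3.088 m³/s, C = (2.950·0 + 0.1380·145.0)/3.088 = 6.480 mg/L.
Below outfall 2: Q → 3.570 m³/s, C = (3.088·6.480 + 0.4820·170.0)/3.570 = 28.56 mg/L.

28.6 mg/L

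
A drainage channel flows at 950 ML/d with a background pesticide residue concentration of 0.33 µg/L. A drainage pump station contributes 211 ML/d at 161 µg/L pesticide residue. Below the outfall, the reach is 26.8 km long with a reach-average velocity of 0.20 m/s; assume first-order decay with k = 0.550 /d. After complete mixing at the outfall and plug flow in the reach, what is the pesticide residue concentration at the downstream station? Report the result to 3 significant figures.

Mass balance: C = (950.0·0.3300 + 211.0·161.0) / 1161 = 34280/1161 = 29.53 µg/L.
Travel time t = 26.8·1000 / 0.20 = 134000 s = 37.22 h.
After decay, C = 29.53 × e^(−kt) = 29.53 × 0.4261 = 12.58 µg/L.

12.6 µg/L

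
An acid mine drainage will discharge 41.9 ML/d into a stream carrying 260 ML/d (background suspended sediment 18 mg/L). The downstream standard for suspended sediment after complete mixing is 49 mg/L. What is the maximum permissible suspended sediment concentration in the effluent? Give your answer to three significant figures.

At the limit, (Qr·Cr + Qe·Cₑ)/(Qr + Qe) = 49:
Cₑ = (301.9·49 − 260.0·18.00) / 41.90 = 241.4 mg/L.

241 mg/L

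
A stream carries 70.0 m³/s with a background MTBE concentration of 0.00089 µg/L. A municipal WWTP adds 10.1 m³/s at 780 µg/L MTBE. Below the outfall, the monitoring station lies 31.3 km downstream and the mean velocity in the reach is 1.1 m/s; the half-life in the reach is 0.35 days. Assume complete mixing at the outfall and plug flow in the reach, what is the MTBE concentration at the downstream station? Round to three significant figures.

Flow-weighted average: C = (70.00·0.0008900 + 10.10·780.0) / 80.10 = 7878/80.10 = 98.35 µg/L.
Travel time t = 31.3·1000 / 1.1 = 28450 s = 7.904 h.
Half-life 0.35 d → k = ln 2 / 0.35 = 1.980 d⁻¹.
Decay over the reach: 98.35·exp(−kt) = 98.35·0.5209 = 51.23 µg/L.

51.2 µg/L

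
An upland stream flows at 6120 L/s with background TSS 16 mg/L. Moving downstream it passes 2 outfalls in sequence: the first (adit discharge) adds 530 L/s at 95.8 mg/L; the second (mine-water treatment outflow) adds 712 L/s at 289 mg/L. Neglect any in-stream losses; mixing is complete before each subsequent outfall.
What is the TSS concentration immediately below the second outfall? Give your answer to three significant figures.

Below outfall 1: Q → 6650 L/s, C = (6120·16.00 + 530.0·95.80)/6650 = 22.36 mg/L.
Below outfall 2: Q → 7362 L/s, C = (6650·22.36 + 712.0·289.0)/7362 = 48.15 mg/L.

48.1 mg/L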